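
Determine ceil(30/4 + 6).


30/4 = 7.5
7.5 + 6 = 13.5
ceil(13.5) = 14

14


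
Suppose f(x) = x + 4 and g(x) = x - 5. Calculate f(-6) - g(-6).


f(-6) = -2
g(-6) = -11
Difference = 9

9


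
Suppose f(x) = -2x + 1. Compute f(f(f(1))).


f(1) = -1
f(-1) = 3
f(3) = -5

-5


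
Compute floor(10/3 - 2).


1


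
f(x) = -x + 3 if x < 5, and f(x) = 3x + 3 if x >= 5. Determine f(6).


6 satisfies x >= 5
f(6) = 21

21


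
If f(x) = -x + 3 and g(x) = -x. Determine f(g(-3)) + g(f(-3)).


f(g(-3)) = 0
g(f(-3)) = -6
Sum = -6

-6


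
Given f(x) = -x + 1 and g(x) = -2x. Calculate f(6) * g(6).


60


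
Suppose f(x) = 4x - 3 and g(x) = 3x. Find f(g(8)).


g(8) = 24
f(24) = 93

93


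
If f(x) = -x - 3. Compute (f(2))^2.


f(2) = -5
(-5)^2 = 25

25


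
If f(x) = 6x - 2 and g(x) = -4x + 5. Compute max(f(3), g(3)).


f(3) = 16
g(3) = -7
max = 16

16


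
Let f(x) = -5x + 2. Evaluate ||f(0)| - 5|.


f(0) = 2
|2| = 2
|2 - 5| = 3

3


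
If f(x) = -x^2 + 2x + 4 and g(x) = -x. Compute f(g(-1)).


g(-1) = 1
f(1) = (-1)*(1)^2 + 2*(1) + 4 = 5

5


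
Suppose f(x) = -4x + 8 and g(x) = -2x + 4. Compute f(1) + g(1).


f(1) = 4
g(1) = 2
Sum = 6

6


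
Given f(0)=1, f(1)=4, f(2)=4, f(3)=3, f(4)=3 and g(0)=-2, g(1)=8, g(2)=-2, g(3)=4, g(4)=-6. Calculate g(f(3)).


f(3) = 3
g(3) = 4

4


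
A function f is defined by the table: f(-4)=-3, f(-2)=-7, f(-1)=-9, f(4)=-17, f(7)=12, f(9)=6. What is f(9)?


Reading from the table at x = 9

6


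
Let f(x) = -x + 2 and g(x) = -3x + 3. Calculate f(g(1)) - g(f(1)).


2


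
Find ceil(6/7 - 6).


-5


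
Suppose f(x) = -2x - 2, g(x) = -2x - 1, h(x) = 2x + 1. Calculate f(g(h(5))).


h(5) = 11
g(11) = -23
f(-23) = 44

44


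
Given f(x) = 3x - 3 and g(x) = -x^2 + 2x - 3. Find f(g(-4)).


-84


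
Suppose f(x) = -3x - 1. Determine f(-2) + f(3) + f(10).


f(-2) = 5
f(3) = -10
f(10) = -31
Sum = -36

-36


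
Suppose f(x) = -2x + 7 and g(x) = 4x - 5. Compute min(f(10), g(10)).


f(10) = -13
g(10) = 35
min = -13

-13


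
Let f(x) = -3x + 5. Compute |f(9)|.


f(9) = -22
|-22| = 22

22


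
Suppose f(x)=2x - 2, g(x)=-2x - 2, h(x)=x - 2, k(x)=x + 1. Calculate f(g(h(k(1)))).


k(1) = 2
h(2) = 0
g(0) = -2
f(-2) = -6

-6


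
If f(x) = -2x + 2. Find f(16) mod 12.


6


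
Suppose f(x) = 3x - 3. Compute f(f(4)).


f(4) = 9
f(9) = 24

24


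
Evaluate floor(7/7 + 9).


10


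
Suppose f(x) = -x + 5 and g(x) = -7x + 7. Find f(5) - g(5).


28


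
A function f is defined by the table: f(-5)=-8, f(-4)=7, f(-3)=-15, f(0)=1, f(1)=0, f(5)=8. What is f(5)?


Reading from the table at x = 5

8


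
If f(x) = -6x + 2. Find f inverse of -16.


Solve -6x + 2 = -16
x = (-16 - 2) / (-6) = 3

3


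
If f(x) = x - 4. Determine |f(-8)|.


f(-8) = -12
|-12| = 12

12


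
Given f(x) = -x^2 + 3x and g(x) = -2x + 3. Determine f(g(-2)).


g(-2) = 7
f(7) = (-1)*(7)^2 + 3*(7) = -28

-28


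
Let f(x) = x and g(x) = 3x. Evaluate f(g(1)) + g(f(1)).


f(g(1)) = 3
g(f(1)) = 3
Sum = 6

6


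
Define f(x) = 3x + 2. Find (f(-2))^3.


f(-2) = -4
(-4)^3 = -64

-64


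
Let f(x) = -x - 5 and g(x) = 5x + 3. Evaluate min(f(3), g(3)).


f(3) = -8
g(3) = 18
min = -8

-8


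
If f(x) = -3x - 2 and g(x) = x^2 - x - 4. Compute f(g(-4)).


-50


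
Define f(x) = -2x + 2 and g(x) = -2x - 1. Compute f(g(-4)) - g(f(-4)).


f(g(-4)) = -12
g(f(-4)) = -21
Difference = 9

9


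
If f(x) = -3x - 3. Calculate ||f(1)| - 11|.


f(1) = -6
|-6| = 6
|6 - 11| = 5

5


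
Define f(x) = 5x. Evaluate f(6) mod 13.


f(6) = 30
30 mod 13 = 4

4


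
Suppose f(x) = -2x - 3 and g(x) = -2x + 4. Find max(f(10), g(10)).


f(10) = -23
g(10) = -16
max = -16

-16


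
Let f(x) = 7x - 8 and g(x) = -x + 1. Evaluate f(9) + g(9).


f(9) = 55
g(9) = -8
Sum = 47

47


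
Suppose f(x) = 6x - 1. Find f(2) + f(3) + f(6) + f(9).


f(2) = 11
f(3) = 17
f(6) = 35
f(9) = 53
Sum = 116

116


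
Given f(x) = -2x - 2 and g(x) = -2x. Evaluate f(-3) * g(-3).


f(-3) = 4
g(-3) = 6
Product = 24

24


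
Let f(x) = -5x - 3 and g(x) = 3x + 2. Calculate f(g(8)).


g(8) = 26
f(26) = -133

-133


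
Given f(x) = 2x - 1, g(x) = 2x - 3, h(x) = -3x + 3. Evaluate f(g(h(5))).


-55


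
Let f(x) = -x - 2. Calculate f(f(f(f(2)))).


f(2) = -4
f(-4) = 2
f(2) = -4
f(-4) = 2

2


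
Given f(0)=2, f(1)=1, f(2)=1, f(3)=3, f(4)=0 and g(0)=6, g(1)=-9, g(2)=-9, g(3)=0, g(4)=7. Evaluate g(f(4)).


6


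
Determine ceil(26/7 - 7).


26/7 = 3.7143
3.7143 - 7 = -3.2857
ceil(-3.2857) = -3

-3


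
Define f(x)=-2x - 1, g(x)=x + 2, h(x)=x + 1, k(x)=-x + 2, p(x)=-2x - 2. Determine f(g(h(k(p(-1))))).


p(-1) = 0
k(0) = 2
h(2) = 3
g(3) = 5
f(5) = -11

-11


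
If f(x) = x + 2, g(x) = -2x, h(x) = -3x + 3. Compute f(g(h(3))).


h(3) = -6
g(-6) = 12
f(12) = 14

14


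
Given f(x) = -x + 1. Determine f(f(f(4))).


f(4) = -3
f(-3) = 4
f(4) = -3

-3


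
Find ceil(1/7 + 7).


1/7 = 0.1429
0.1429 + 7 = 7.1429
ceil(7.1429) = 8

8


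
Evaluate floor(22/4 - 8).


22/4 = 5.5
5.5 - 8 = -2.5
floor(-2.5) = -3

-3


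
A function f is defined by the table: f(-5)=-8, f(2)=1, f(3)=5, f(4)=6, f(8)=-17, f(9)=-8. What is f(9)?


Reading from the table at x = 9

-8


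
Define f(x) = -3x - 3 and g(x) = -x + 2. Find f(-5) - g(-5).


f(-5) = 12
g(-5) = 7
Difference = 5

5


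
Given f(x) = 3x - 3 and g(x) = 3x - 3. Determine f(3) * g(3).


f(3) = 6
g(3) = 6
Product = 36

36


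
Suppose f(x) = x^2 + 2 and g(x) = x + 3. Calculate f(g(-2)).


g(-2) = 1
f(1) = 1*(1)^2 + 2 = 3

3


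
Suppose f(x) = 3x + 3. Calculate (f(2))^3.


729


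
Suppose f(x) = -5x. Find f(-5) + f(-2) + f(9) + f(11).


f(-5) = 25
f(-2) = 10
f(9) = -45
f(11) = -55
Sum = -65

-65


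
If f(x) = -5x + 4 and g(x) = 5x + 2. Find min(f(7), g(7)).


-31


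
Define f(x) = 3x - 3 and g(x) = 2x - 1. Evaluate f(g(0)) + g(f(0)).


f(g(0)) = -6
g(f(0)) = -7
Sum = -13

-13


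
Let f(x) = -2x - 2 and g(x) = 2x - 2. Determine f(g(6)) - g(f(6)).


f(g(6)) = -22
g(f(6)) = -30
Difference = 8

8


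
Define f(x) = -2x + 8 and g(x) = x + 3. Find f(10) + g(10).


1


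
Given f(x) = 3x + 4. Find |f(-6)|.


14


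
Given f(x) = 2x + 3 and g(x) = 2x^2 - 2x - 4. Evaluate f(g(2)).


g(2) = 0
f(0) = 3

3


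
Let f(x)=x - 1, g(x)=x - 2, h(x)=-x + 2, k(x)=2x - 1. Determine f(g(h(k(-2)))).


k(-2) = -5
h(-5) = 7
g(7) = 5
f(5) = 4

4


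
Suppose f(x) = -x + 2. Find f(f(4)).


4


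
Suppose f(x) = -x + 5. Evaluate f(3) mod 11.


f(3) = 2
2 mod 11 = 2

2


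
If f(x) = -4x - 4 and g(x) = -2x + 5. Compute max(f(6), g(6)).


f(6) = -28
g(6) = -7
max = -7

-7


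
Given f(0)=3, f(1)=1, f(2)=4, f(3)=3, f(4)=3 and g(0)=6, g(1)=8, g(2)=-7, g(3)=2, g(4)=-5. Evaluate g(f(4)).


f(4) = 3
g(3) = 2

2


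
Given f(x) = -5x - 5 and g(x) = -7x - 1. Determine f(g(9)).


g(9) = -64
f(-64) = 315

315


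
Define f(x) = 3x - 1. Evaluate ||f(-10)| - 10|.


f(-10) = -31
|-31| = 31
|31 - 10| = 21

21


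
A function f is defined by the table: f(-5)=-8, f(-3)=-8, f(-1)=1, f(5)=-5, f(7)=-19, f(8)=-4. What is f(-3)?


-8


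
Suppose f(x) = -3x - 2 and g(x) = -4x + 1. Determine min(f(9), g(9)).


f(9) = -29
g(9) = -35
min = -35

-35


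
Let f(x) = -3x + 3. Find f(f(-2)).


f(-2) = 9
f(9) = -24

-24


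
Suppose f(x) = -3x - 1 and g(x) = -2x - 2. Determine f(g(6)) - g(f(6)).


f(g(6)) = 41
g(f(6)) = 36
Difference = 5

5


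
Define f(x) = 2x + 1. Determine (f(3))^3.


f(3) = 7
(7)^3 = 343

343


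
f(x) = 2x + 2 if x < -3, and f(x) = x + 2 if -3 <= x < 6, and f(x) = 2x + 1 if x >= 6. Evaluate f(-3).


-3 satisfies -3 <= x < 6
f(-3) = -1

-1


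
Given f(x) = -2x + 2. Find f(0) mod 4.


f(0) = 2
2 mod 4 = 2

2


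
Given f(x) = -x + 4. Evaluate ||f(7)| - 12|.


f(7) = -3
|-3| = 3
|3 - 12| = 9

9


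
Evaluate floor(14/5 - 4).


-2


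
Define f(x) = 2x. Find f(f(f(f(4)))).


64


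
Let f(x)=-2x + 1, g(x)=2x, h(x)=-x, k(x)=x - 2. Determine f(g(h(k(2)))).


k(2) = 0
h(0) = 0
g(0) = 0
f(0) = 1

1


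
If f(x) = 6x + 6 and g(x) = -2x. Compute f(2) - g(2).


f(2) = 18
g(2) = -4
Difference = 22

22


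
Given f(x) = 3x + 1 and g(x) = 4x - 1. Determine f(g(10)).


g(10) = 39
f(39) = 118

118


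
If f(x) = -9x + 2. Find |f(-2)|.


f(-2) = 20
|20| = 20

20


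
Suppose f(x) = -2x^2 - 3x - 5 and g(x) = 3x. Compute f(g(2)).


g(2) = 6
f(6) = (-2)*(6)^2 - 3*(6) - 5 = -95

-95


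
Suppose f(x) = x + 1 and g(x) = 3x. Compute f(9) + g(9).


37


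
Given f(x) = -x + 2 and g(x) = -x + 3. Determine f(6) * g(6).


f(6) = -4
g(6) = -3
Product = 12

12


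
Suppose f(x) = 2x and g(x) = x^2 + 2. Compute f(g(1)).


g(1) = 3
f(3) = 6

6


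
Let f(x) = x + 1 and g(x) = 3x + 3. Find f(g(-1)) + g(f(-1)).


f(g(-1)) = 1
g(f(-1)) = 3
Sum = 4

4


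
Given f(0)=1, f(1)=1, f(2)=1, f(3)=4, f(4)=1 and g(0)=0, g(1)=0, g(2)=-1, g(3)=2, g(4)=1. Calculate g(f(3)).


f(3) = 4
g(4) = 1

1


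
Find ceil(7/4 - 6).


7/4 = 1.75
1.75 - 6 = -4.25
ceil(-4.25) = -4

-4


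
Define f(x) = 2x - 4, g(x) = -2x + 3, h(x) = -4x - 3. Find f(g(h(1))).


30


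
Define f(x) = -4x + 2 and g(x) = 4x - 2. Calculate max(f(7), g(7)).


f(7) = -26
g(7) = 26
max = 26

26


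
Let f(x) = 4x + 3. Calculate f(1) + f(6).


34


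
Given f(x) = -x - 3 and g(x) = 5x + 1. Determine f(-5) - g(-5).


f(-5) = 2
g(-5) = -24
Difference = 26

26


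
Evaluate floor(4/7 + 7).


4/7 = 0.5714
0.5714 + 7 = 7.5714
floor(7.5714) = 7

7


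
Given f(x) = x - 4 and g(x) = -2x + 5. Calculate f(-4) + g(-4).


f(-4) = -8
g(-4) = 13
Sum = 5

5


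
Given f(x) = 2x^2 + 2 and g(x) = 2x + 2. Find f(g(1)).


g(1) = 4
f(4) = 2*(4)^2 + 2 = 34

34


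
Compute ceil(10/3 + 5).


10/3 = 3.3333
3.3333 + 5 = 8.3333
ceil(8.3333) = 9

9


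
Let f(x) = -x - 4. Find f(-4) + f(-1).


f(-4) = 0
f(-1) = -3
Sum = -3

-3


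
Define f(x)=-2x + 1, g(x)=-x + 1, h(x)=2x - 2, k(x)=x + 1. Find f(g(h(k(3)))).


k(3) = 4
h(4) = 6
g(6) = -5
f(-5) = 11

11


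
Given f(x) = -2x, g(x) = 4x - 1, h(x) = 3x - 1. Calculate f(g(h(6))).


h(6) = 17
g(17) = 67
f(67) = -134

-134


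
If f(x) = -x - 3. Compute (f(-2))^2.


f(-2) = -1
(-1)^2 = 1

1


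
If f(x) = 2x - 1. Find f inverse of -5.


Solve 2x - 1 = -5
x = (-5 + 1) / 2 = -2

-2


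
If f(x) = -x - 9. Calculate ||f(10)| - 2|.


f(10) = -19
|-19| = 19
|19 - 2| = 17

17


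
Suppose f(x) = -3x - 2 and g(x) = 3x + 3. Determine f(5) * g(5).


-306


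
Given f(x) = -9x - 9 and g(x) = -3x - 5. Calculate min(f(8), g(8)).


f(8) = -81
g(8) = -29
min = -81

-81


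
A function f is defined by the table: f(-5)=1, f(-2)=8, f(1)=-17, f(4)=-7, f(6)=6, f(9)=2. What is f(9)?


Reading from the table at x = 9

2


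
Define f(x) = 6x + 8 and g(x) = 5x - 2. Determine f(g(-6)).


g(-6) = -32
f(-32) = -184

-184


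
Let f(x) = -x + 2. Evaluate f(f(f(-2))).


f(-2) = 4
f(4) = -2
f(-2) = 4

4


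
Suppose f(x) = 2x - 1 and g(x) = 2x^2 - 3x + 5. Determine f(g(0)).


g(0) = 5
f(5) = 9

9


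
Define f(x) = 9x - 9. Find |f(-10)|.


f(-10) = -99
|-99| = 99

99


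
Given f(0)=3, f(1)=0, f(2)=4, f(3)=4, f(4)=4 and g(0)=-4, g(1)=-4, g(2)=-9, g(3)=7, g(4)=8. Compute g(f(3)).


f(3) = 4
g(4) = 8

8


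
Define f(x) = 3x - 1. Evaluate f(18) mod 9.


f(18) = 53
53 mod 9 = 8

8


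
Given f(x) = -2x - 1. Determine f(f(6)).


f(6) = -13
f(-13) = 25

25


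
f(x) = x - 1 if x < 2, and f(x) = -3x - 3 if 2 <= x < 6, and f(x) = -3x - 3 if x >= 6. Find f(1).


0


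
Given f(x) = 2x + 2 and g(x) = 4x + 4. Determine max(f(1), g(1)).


f(1) = 4
g(1) = 8
max = 8

8


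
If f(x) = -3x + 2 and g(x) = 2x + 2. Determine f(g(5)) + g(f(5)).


f(g(5)) = -34
g(f(5)) = -24
Sum = -58

-58


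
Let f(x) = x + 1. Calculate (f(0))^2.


f(0) = 1
(1)^2 = 1

1


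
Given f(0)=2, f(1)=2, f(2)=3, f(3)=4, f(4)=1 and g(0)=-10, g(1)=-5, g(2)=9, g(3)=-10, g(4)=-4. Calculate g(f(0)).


f(0) = 2
g(2) = 9

9


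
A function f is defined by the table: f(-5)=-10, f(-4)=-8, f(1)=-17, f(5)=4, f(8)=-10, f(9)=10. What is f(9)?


Reading from the table at x = 9

10


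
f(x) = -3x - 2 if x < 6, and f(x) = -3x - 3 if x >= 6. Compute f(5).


5 satisfies x < 6
f(5) = -17

-17


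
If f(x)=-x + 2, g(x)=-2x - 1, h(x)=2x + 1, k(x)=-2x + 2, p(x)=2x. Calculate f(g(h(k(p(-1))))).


p(-1) = -2
k(-2) = 6
h(6) = 13
g(13) = -27
f(-27) = 29

29


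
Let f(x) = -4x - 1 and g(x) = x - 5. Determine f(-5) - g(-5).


f(-5) = 19
g(-5) = -10
Difference = 29

29


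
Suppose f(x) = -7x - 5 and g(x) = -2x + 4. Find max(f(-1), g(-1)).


6


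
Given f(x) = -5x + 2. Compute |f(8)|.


f(8) = -38
|-38| = 38

38


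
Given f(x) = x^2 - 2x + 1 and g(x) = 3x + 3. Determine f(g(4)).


g(4) = 15
f(15) = 1*(15)^2 - 2*(15) + 1 = 196

196


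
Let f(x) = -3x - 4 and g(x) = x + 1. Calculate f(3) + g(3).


f(3) = -13
g(3) = 4
Sum = -9

-9


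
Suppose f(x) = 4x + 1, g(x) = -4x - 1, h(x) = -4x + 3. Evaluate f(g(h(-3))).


h(-3) = 15
g(15) = -61
f(-61) = -243

-243


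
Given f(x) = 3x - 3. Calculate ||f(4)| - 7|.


f(4) = 9
|9| = 9
|9 - 7| = 2

2


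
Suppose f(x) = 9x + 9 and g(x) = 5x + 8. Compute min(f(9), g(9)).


f(9) = 90
g(9) = 53
min = 53

53


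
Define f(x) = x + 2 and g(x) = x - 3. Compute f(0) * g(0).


f(0) = 2
g(0) = -3
Product = -6

-6


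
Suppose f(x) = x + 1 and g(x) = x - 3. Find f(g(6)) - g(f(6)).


f(g(6)) = 4
g(f(6)) = 4
Difference = 0

0


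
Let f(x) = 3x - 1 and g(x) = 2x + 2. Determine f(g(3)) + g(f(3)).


f(g(3)) = 23
g(f(3)) = 18
Sum = 41

41


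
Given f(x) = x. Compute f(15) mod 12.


f(15) = 15
15 mod 12 = 3

3


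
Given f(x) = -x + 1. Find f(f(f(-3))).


f(-3) = 4
f(4) = -3
f(-3) = 4

4


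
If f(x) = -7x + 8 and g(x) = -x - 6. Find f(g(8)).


g(8) = -14
f(-14) = 106

106


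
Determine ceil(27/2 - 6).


8


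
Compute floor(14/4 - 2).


14/4 = 3.5
3.5 - 2 = 1.5
floor(1.5) = 1

1


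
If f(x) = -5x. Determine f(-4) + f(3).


f(-4) = 20
f(3) = -15
Sum = 5

5


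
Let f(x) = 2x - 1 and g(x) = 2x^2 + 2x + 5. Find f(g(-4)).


57


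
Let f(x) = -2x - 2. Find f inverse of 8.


-5


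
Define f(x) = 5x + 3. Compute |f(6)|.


f(6) = 33
|33| = 33

33


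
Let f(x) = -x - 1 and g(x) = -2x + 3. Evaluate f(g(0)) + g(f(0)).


1


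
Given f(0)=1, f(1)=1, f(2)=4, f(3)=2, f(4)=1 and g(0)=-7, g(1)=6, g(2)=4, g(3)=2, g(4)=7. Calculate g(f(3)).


f(3) = 2
g(2) = 4

4


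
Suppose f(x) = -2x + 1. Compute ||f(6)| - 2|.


f(6) = -11
|-11| = 11
|11 - 2| = 9

9


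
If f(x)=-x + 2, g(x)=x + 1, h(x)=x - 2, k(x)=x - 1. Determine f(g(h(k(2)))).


k(2) = 1
h(1) = -1
g(-1) = 0
f(0) = 2

2


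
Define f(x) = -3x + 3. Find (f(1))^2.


f(1) = 0
(0)^2 = 0

0


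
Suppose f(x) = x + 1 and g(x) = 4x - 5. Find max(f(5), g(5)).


f(5) = 6
g(5) = 15
max = 15

15


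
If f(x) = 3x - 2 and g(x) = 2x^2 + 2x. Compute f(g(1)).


g(1) = 4
f(4) = 10

10


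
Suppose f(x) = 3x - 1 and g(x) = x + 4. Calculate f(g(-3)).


2


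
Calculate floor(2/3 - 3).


2/3 = 0.6667
0.6667 - 3 = -2.3333
floor(-2.3333) = -3

-3


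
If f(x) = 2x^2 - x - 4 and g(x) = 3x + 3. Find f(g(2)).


g(2) = 9
f(9) = 2*(9)^2 - 1*(9) - 4 = 149

149


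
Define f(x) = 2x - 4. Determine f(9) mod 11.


3


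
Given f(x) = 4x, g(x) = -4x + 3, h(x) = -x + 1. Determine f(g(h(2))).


h(2) = -1
g(-1) = 7
f(7) = 28

28


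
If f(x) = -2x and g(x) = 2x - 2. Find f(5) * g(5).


f(5) = -10
g(5) = 8
Product = -80

-80


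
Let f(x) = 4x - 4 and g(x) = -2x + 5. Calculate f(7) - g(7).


f(7) = 24
g(7) = -9
Difference = 33

33


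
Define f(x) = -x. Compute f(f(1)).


f(1) = -1
f(-1) = 1

1


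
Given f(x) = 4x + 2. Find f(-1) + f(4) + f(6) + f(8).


f(-1) = -2
f(4) = 18
f(6) = 26
f(8) = 34
Sum = 76

76


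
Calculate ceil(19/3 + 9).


19/3 = 6.3333
6.3333 + 9 = 15.3333
ceil(15.3333) = 16

16


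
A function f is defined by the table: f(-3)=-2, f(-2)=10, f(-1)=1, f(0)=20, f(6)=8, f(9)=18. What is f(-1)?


1


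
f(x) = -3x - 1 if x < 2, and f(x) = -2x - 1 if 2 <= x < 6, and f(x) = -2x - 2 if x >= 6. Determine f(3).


3 satisfies 2 <= x < 6
f(3) = -7

-7


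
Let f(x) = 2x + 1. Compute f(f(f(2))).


f(2) = 5
f(5) = 11
f(11) = 23

23


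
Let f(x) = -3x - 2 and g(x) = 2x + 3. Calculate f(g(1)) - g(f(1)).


f(g(1)) = -17
g(f(1)) = -7
Difference = -10

-10


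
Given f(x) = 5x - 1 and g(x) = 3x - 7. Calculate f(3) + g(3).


f(3) = 14
g(3) = 2
Sum = 16

16


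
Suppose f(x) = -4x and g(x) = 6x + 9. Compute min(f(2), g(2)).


f(2) = -8
g(2) = 21
min = -8

-8


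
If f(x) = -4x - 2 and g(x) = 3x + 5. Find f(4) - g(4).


-35


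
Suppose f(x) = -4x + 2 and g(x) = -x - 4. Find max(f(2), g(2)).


-6


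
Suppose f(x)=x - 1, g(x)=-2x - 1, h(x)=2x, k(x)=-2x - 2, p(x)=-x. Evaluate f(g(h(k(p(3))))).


p(3) = -3
k(-3) = 4
h(4) = 8
g(8) = -17
f(-17) = -18

-18


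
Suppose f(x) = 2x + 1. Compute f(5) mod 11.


f(5) = 11
11 mod 11 = 0

0


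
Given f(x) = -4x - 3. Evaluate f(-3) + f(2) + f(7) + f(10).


-76


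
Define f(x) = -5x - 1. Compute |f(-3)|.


f(-3) = 14
|14| = 14

14


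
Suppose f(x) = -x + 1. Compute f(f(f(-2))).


f(-2) = 3
f(3) = -2
f(-2) = 3

3


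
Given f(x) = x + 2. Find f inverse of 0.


Solve x + 2 = 0
x = (0 - 2) / 1 = -2

-2


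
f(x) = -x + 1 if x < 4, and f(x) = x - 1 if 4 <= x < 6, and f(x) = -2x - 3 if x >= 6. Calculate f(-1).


-1 satisfies x < 4
f(-1) = 2

2


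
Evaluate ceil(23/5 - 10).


-5


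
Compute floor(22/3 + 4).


22/3 = 7.3333
7.3333 + 4 = 11.3333
floor(11.3333) = 11

11


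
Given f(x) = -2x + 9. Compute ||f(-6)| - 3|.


f(-6) = 21
|21| = 21
|21 - 3| = 18

18


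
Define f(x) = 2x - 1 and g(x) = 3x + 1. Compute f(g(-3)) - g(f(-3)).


f(g(-3)) = -17
g(f(-3)) = -20
Difference = 3

3


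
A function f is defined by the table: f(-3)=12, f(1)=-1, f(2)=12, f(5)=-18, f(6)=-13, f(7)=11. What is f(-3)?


Reading from the table at x = -3

12


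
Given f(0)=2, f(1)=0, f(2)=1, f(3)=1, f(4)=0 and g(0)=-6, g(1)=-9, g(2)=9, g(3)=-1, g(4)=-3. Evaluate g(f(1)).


f(1) = 0
g(0) = -6

-6


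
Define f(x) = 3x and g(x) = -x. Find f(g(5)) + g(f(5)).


f(g(5)) = -15
g(f(5)) = -15
Sum = -30

-30


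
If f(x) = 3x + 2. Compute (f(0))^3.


f(0) = 2
(2)^3 = 8

8


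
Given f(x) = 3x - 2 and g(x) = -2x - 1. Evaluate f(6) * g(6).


f(6) = 16
g(6) = -13
Product = -208

-208


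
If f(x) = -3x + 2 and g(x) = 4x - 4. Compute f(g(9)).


g(9) = 32
f(32) = -94

-94


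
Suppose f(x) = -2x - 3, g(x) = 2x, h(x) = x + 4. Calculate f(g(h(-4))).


h(-4) = 0
g(0) = 0
f(0) = -3

-3


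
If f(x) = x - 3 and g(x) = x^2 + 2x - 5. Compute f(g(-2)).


g(-2) = -5
f(-5) = -8

-8


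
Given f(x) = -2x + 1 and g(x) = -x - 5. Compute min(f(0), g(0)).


-5


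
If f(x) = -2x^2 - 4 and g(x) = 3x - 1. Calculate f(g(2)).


g(2) = 5
f(5) = (-2)*(5)^2 - 4 = -54

-54


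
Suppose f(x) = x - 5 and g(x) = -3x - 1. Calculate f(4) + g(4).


f(4) = -1
g(4) = -13
Sum = -14

-14


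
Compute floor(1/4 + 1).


1/4 = 0.25
0.25 + 1 = 1.25
floor(1.25) = 1

1


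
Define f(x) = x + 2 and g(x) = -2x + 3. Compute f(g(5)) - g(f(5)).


f(g(5)) = -5
g(f(5)) = -11
Difference = 6

6


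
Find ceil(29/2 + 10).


29/2 = 14.5
14.5 + 10 = 24.5
ceil(24.5) = 25

25


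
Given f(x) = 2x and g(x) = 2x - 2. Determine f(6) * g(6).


120


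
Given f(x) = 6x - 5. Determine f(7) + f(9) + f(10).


f(7) = 37
f(9) = 49
f(10) = 55
Sum = 141

141


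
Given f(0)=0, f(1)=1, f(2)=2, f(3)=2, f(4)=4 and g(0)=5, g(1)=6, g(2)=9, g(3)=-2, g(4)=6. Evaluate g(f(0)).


f(0) = 0
g(0) = 5

5


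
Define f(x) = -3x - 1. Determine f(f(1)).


f(1) = -4
f(-4) = 11

11


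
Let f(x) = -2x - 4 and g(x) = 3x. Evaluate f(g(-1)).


2


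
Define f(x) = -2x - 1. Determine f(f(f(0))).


f(0) = -1
f(-1) = 1
f(1) = -3

-3


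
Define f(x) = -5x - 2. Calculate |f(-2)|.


8


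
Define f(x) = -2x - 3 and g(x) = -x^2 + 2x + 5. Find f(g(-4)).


g(-4) = -19
f(-19) = 35

35


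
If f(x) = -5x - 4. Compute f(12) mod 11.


f(12) = -64
-64 mod 11 = 2

2


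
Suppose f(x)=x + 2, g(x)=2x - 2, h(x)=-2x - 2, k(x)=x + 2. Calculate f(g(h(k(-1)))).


k(-1) = 1
h(1) = -4
g(-4) = -10
f(-10) = -8

-8


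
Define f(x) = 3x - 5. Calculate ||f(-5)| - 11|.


f(-5) = -20
|-20| = 20
|20 - 11| = 9

9


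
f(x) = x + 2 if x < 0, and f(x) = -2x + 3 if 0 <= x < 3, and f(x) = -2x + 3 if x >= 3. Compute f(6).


6 satisfies x >= 3
f(6) = -9

-9


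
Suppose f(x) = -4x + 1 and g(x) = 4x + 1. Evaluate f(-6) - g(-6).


f(-6) = 25
g(-6) = -23
Difference = 48

48


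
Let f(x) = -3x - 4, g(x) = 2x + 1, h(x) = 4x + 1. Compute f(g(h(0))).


h(0) = 1
g(1) = 3
f(3) = -13

-13


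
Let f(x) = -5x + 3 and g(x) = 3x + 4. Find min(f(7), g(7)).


f(7) = -32
g(7) = 25
min = -32

-32


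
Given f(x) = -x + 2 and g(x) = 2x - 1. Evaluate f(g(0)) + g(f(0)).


f(g(0)) = 3
g(f(0)) = 3
Sum = 6

6


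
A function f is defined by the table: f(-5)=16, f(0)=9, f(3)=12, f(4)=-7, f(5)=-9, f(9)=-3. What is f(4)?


Reading from the table at x = 4

-7


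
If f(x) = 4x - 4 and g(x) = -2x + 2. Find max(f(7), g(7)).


24


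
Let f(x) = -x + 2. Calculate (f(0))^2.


f(0) = 2
(2)^2 = 4

4


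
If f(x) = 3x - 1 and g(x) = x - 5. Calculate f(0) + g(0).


f(0) = -1
g(0) = -5
Sum = -6

-6


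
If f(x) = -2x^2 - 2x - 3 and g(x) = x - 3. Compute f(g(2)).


g(2) = -1
f(-1) = (-2)*(-1)^2 - 2*(-1) - 3 = -3

-3


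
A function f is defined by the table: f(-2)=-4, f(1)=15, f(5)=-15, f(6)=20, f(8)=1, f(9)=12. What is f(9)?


Reading from the table at x = 9

12


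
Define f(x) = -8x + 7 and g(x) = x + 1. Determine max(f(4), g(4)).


f(4) = -25
g(4) = 5
max = 5

5


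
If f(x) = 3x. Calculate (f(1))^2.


f(1) = 3
(3)^2 = 9

9


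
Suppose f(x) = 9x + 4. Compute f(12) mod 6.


f(12) = 112
112 mod 6 = 4

4


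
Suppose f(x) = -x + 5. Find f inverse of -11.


Solve -x + 5 = -11
x = (-11 - 5) / (-1) = 16

16


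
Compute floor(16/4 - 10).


-6


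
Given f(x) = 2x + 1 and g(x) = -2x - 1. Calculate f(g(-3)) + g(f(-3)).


f(g(-3)) = 11
g(f(-3)) = 9
Sum = 20

20


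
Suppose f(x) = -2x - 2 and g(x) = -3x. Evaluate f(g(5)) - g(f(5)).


f(g(5)) = 28
g(f(5)) = 36
Difference = -8

-8


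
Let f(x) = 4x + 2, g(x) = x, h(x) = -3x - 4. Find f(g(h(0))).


h(0) = -4
g(-4) = -4
f(-4) = -14

-14


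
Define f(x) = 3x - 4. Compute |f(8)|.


f(8) = 20
|20| = 20

20


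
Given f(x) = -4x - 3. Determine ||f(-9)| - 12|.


f(-9) = 33
|33| = 33
|33 - 12| = 21

21


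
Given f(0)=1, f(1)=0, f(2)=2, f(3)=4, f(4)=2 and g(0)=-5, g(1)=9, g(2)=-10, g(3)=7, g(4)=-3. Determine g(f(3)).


f(3) = 4
g(4) = -3

-3


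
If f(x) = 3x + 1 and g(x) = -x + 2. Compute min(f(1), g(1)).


1


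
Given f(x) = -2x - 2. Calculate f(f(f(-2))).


f(-2) = 2
f(2) = -6
f(-6) = 10

10


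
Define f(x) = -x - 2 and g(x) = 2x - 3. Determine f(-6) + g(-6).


f(-6) = 4
g(-6) = -15
Sum = -11

-11


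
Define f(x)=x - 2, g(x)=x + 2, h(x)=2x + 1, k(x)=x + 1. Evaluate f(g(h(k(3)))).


9


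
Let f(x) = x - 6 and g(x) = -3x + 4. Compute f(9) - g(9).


f(9) = 3
g(9) = -23
Difference = 26

26


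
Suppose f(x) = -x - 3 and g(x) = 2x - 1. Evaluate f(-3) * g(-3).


f(-3) = 0
g(-3) = -7
Product = 0

0


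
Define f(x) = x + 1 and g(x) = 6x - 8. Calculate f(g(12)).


g(12) = 64
f(64) = 65

65


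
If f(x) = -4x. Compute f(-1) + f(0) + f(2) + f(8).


f(-1) = 4
f(0) = 0
f(2) = -8
f(8) = -32
Sum = -36

-36


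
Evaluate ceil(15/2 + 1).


15/2 = 7.5
7.5 + 1 = 8.5
ceil(8.5) = 9

9


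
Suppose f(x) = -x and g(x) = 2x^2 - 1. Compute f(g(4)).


g(4) = 31
f(31) = -31

-31


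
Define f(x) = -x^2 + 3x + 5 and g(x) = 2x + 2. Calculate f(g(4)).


g(4) = 10
f(10) = (-1)*(10)^2 + 3*(10) + 5 = -65

-65


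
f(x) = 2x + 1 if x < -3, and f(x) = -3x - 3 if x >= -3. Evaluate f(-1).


0


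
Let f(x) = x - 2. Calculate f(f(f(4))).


f(4) = 2
f(2) = 0
f(0) = -2

-2


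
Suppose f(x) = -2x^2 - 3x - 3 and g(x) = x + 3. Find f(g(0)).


g(0) = 3
f(3) = (-2)*(3)^2 - 3*(3) - 3 = -30

-30


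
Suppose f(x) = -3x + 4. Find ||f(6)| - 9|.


f(6) = -14
|-14| = 14
|14 - 9| = 5

5


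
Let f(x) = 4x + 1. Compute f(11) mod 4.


1


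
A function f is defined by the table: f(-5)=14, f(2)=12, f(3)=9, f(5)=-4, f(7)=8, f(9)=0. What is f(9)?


Reading from the table at x = 9

0


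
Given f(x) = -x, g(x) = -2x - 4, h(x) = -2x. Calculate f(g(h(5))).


h(5) = -10
g(-10) = 16
f(16) = -16

-16


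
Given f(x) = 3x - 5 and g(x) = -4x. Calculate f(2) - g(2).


f(2) = 1
g(2) = -8
Difference = 9

9


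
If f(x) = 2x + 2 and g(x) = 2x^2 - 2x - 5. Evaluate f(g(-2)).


g(-2) = 7
f(7) = 16

16


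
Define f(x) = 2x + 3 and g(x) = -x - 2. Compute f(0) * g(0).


f(0) = 3
g(0) = -2
Product = -6

-6


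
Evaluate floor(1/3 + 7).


1/3 = 0.3333
0.3333 + 7 = 7.3333
floor(7.3333) = 7

7


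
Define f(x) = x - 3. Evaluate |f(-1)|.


f(-1) = -4
|-4| = 4

4


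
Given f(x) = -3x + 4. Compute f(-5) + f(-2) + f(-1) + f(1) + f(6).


23


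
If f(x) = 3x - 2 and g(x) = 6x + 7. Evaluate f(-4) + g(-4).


f(-4) = -14
g(-4) = -17
Sum = -31

-31


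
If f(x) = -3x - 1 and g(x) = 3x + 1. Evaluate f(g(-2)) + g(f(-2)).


f(g(-2)) = 14
g(f(-2)) = 16
Sum = 30

30


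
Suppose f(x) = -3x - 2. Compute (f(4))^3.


f(4) = -14
(-14)^3 = -2744

-2744


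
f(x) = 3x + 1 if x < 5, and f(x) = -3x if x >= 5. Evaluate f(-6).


-6 satisfies x < 5
f(-6) = -17

-17


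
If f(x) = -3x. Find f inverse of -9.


Solve -3x = -9
x = (-9) / (-3) = 3

3


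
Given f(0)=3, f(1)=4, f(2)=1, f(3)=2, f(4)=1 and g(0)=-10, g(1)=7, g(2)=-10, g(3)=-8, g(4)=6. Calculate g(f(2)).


f(2) = 1
g(1) = 7

7


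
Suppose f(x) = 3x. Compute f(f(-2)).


f(-2) = -6
f(-6) = -18

-18


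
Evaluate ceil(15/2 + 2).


10


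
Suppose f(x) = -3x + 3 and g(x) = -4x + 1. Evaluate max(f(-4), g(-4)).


f(-4) = 15
g(-4) = 17
max = 17

17


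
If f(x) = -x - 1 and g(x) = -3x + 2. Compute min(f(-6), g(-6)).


f(-6) = 5
g(-6) = 20
min = 5

5


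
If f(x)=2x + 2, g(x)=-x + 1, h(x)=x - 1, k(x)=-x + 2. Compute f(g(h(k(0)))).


k(0) = 2
h(2) = 1
g(1) = 0
f(0) = 2

2


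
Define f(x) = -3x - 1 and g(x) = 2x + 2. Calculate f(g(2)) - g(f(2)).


f(g(2)) = -19
g(f(2)) = -12
Difference = -7

-7


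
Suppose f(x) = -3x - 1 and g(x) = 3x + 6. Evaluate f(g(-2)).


g(-2) = 0
f(0) = -1

-1


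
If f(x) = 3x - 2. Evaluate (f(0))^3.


f(0) = -2
(-2)^3 = -8

-8


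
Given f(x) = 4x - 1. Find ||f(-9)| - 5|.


f(-9) = -37
|-37| = 37
|37 - 5| = 32

32


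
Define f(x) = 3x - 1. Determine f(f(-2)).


f(-2) = -7
f(-7) = -22

-22


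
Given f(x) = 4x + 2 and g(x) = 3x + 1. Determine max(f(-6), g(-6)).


f(-6) = -22
g(-6) = -17
max = -17

-17


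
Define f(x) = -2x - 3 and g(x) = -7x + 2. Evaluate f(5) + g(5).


-46


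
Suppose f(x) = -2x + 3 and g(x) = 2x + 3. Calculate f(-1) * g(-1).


f(-1) = 5
g(-1) = 1
Product = 5

5


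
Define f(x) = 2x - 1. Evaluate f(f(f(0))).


f(0) = -1
f(-1) = -3
f(-3) = -7

-7


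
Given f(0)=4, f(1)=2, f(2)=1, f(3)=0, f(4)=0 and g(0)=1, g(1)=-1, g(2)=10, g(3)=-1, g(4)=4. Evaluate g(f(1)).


f(1) = 2
g(2) = 10

10


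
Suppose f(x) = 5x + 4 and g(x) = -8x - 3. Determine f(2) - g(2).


f(2) = 14
g(2) = -19
Difference = 33

33


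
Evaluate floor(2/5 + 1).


2/5 = 0.4
0.4 + 1 = 1.4
floor(1.4) = 1

1


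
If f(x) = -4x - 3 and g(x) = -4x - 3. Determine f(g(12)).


g(12) = -51
f(-51) = 201

201


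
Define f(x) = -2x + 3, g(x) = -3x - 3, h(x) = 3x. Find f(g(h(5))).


h(5) = 15
g(15) = -48
f(-48) = 99

99


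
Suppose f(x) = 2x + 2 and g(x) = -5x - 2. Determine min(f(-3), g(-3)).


f(-3) = -4
g(-3) = 13
min = -4

-4


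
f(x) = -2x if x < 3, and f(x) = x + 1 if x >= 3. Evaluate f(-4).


-4 satisfies x < 3
f(-4) = 8

8


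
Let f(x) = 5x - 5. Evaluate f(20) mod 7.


f(20) = 95
95 mod 7 = 4

4


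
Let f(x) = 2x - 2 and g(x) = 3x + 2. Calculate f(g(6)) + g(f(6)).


f(g(6)) = 38
g(f(6)) = 32
Sum = 70

70


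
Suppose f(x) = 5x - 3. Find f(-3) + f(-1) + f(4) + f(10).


f(-3) = -18
f(-1) = -8
f(4) = 17
f(10) = 47
Sum = 38

38


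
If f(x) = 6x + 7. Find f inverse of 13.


Solve 6x + 7 = 13
x = (13 - 7) / 6 = 1

1


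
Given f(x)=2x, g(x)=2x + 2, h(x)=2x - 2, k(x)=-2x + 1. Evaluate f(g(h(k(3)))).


-44


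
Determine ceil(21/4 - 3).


21/4 = 5.25
5.25 - 3 = 2.25
ceil(2.25) = 3

3


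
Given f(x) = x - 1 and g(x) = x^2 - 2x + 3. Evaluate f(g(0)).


2


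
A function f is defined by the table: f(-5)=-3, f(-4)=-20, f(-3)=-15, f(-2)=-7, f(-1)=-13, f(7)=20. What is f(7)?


20


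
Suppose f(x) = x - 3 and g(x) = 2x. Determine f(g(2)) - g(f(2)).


f(g(2)) = 1
g(f(2)) = -2
Difference = 3

3


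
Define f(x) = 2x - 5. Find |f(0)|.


f(0) = -5
|-5| = 5

5


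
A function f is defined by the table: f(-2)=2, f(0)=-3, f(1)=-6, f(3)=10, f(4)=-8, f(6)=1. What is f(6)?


1


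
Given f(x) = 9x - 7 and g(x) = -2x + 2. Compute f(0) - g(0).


f(0) = -7
g(0) = 2
Difference = -9

-9


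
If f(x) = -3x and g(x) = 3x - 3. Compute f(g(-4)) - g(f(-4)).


f(g(-4)) = 45
g(f(-4)) = 33
Difference = 12

12


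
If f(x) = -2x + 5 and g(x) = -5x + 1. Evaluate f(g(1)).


g(1) = -4
f(-4) = 13

13


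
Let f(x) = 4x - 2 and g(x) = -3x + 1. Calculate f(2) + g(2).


f(2) = 6
g(2) = -5
Sum = 1

1


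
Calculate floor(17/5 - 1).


17/5 = 3.4
3.4 - 1 = 2.4
floor(2.4) = 2

2


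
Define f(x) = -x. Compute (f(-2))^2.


f(-2) = 2
(2)^2 = 4

4


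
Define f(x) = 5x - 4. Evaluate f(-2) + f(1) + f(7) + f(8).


f(-2) = -14
f(1) = 1
f(7) = 31
f(8) = 36
Sum = 54

54


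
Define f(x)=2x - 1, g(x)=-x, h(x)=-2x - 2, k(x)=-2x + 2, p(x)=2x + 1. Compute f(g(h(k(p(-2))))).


35


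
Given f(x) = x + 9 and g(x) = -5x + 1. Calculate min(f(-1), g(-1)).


6


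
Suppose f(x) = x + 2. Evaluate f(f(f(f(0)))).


8


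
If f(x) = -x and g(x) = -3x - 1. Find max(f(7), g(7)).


f(7) = -7
g(7) = -22
max = -7

-7


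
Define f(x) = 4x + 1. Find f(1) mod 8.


f(1) = 5
5 mod 8 = 5

5


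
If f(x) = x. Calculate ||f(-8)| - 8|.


f(-8) = -8
|-8| = 8
|8 - 8| = 0

0


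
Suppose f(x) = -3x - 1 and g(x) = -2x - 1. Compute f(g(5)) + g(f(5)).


f(g(5)) = 32
g(f(5)) = 31
Sum = 63

63


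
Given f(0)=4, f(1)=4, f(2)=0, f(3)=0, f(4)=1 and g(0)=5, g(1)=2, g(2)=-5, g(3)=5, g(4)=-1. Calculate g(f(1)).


f(1) = 4
g(4) = -1

-1


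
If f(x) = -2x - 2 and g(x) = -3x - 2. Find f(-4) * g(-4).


f(-4) = 6
g(-4) = 10
Product = 60

60


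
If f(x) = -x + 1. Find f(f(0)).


f(0) = 1
f(1) = 0

0


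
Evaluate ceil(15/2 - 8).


15/2 = 7.5
7.5 - 8 = -0.5
ceil(-0.5) = 0

0


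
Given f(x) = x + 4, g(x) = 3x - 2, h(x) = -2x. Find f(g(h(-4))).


h(-4) = 8
g(8) = 22
f(22) = 26

26


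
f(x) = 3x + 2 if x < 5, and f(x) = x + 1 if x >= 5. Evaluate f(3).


3 satisfies x < 5
f(3) = 11

11


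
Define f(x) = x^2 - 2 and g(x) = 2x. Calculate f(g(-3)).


g(-3) = -6
f(-6) = 1*(-6)^2 - 2 = 34

34


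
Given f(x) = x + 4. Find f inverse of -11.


Solve x + 4 = -11
x = (-11 - 4) / 1 = -15

-15


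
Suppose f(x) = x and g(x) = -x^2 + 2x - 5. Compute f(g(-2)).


g(-2) = -13
f(-13) = -13

-13


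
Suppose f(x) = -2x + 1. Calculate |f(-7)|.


f(-7) = 15
|15| = 15

15


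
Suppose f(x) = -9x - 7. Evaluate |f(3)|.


34


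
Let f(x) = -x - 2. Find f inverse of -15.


13


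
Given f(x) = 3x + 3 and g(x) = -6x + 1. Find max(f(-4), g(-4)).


f(-4) = -9
g(-4) = 25
max = 25

25


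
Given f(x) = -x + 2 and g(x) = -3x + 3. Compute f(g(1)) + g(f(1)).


f(g(1)) = 2
g(f(1)) = 0
Sum = 2

2


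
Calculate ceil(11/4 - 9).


11/4 = 2.75
2.75 - 9 = -6.25
ceil(-6.25) = -6

-6


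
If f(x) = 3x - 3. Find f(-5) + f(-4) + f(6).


f(-5) = -18
f(-4) = -15
f(6) = 15
Sum = -18

-18


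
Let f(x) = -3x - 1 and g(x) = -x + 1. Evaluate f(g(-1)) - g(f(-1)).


f(g(-1)) = -7
g(f(-1)) = -1
Difference = -6

-6


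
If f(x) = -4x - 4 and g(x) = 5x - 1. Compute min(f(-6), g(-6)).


f(-6) = 20
g(-6) = -31
min = -31

-31


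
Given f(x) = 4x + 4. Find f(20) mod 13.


f(20) = 84
84 mod 13 = 6

6


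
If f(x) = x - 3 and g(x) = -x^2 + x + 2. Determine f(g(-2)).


g(-2) = -4
f(-4) = -7

-7


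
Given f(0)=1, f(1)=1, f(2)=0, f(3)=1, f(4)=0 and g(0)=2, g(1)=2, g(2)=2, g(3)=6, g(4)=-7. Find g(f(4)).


2


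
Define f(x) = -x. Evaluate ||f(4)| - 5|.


f(4) = -4
|-4| = 4
|4 - 5| = 1

1


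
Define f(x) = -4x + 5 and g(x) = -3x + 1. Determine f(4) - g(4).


f(4) = -11
g(4) = -11
Difference = 0

0


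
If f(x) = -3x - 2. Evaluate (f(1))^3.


f(1) = -5
(-5)^3 = -125

-125


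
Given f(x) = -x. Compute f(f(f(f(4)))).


f(4) = -4
f(-4) = 4
f(4) = -4
f(-4) = 4

4


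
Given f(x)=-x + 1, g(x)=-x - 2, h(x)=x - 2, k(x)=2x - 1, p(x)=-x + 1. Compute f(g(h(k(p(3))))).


p(3) = -2
k(-2) = -5
h(-5) = -7
g(-7) = 5
f(5) = -4

-4


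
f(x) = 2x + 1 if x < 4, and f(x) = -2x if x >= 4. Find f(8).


-16


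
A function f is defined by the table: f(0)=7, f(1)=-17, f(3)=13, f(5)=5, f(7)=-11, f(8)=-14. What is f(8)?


Reading from the table at x = 8

-14


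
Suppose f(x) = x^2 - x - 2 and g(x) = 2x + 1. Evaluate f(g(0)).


g(0) = 1
f(1) = 1*(1)^2 - 1*(1) - 2 = -2

-2


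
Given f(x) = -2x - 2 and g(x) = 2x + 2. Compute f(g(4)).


-22


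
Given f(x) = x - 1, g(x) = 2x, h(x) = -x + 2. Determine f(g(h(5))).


h(5) = -3
g(-3) = -6
f(-6) = -7

-7


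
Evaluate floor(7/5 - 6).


7/5 = 1.4
1.4 - 6 = -4.6
floor(-4.6) = -5

-5


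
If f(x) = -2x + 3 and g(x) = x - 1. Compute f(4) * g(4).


f(4) = -5
g(4) = 3
Product = -15

-15


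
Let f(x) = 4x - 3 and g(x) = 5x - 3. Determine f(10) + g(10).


f(10) = 37
g(10) = 47
Sum = 84

84


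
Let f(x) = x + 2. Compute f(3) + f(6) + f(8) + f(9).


f(3) = 5
f(6) = 8
f(8) = 10
f(9) = 11
Sum = 34

34


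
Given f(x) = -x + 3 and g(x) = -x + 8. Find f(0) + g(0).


f(0) = 3
g(0) = 8
Sum = 11

11


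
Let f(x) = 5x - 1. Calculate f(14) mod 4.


f(14) = 69
69 mod 4 = 1

1


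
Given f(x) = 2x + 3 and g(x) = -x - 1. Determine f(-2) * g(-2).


f(-2) = -1
g(-2) = 1
Product = -1

-1


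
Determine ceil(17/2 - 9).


17/2 = 8.5
8.5 - 9 = -0.5
ceil(-0.5) = 0

0


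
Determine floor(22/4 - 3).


22/4 = 5.5
5.5 - 3 = 2.5
floor(2.5) = 2

2


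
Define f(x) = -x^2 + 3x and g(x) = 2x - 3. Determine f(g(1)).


g(1) = -1
f(-1) = (-1)*(-1)^2 + 3*(-1) = -4

-4


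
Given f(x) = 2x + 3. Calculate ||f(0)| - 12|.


f(0) = 3
|3| = 3
|3 - 12| = 9

9


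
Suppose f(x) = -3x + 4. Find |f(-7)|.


f(-7) = 25
|25| = 25

25


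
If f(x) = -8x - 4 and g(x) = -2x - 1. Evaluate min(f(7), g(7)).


f(7) = -60
g(7) = -15
min = -60

-60


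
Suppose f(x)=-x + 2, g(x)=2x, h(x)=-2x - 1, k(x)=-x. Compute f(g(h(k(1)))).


0


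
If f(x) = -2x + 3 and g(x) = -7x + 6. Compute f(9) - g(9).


f(9) = -15
g(9) = -57
Difference = 42

42


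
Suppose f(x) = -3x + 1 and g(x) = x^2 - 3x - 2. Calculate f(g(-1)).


-5


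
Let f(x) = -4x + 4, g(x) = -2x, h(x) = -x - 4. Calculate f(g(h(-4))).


h(-4) = 0
g(0) = 0
f(0) = 4

4


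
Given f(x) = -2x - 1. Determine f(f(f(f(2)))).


37


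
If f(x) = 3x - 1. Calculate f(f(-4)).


f(-4) = -13
f(-13) = -40

-40


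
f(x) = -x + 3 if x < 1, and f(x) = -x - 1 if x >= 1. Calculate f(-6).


9


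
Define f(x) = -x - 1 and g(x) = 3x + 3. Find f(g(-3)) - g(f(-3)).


f(g(-3)) = 5
g(f(-3)) = 9
Difference = -4

-4


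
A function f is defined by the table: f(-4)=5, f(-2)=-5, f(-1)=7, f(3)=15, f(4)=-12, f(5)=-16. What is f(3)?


Reading from the table at x = 3

15


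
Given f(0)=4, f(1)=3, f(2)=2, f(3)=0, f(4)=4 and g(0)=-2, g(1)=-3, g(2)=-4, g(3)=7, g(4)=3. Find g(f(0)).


3


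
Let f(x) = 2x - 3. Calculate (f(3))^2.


f(3) = 3
(3)^2 = 9

9


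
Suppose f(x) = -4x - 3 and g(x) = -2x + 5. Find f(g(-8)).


-87


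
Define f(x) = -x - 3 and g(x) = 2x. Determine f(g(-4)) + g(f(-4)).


f(g(-4)) = 5
g(f(-4)) = 2
Sum = 7

7


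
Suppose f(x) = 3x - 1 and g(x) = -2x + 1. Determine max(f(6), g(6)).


f(6) = 17
g(6) = -11
max = 17

17


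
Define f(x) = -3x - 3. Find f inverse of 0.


Solve -3x - 3 = 0
x = (0 + 3) / (-3) = -1

-1


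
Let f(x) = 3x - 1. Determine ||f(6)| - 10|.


7


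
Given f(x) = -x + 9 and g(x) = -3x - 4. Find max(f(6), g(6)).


f(6) = 3
g(6) = -22
max = 3

3


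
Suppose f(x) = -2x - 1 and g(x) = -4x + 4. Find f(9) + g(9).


f(9) = -19
g(9) = -32
Sum = -51

-51


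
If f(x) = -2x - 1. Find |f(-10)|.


f(-10) = 19
|19| = 19

19


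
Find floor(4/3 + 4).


4/3 = 1.3333
1.3333 + 4 = 5.3333
floor(5.3333) = 5

5


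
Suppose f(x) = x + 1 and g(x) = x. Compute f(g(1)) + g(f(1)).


f(g(1)) = 2
g(f(1)) = 2
Sum = 4

4


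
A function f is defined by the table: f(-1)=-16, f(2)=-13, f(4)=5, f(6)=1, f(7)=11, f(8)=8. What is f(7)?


Reading from the table at x = 7

11


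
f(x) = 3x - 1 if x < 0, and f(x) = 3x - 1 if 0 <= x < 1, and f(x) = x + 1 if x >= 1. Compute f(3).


3 satisfies x >= 1
f(3) = 4

4


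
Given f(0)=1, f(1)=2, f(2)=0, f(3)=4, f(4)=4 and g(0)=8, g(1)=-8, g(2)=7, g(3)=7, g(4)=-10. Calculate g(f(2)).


f(2) = 0
g(0) = 8

8


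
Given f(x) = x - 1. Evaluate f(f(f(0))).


f(0) = -1
f(-1) = -2
f(-2) = -3

-3


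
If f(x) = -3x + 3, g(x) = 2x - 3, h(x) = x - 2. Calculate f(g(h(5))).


h(5) = 3
g(3) = 3
f(3) = -6

-6


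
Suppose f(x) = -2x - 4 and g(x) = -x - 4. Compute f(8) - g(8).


f(8) = -20
g(8) = -12
Difference = -8

-8


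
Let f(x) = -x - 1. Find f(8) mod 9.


f(8) = -9
-9 mod 9 = 0

0


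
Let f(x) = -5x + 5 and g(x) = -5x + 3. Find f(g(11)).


g(11) = -52
f(-52) = 265

265
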